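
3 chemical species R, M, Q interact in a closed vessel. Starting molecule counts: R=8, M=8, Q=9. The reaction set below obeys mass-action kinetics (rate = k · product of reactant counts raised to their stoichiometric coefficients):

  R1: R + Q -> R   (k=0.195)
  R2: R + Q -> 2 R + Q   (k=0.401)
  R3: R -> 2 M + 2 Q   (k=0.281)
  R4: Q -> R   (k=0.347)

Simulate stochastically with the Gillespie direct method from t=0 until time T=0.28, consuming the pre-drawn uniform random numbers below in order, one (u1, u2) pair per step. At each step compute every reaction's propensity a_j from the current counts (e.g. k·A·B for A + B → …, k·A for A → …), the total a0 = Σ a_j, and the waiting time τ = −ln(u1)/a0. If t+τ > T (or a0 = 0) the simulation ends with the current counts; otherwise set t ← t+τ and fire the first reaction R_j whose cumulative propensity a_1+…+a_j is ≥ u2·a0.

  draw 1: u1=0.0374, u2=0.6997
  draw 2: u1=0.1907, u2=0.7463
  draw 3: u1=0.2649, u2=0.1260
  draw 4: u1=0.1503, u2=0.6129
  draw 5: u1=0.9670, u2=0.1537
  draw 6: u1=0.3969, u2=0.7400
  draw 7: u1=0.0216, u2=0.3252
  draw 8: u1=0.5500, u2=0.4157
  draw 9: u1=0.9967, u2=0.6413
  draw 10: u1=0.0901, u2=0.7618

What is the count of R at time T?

t=0.000: R=8 M=8 Q=9
Draw 1: a1=14.040, a2=28.872, a3=2.248, a4=3.123, a0=48.283; τ=−ln(0.0374)/48.283=0.068 → t=0.068; u2·a0=0.6997·48.283=33.784; a1=14.040 < 33.784 ≤ a1+a2=42.912 → R2 fires; R=9 M=8 Q=9
Draw 2: a1=15.795, a2=32.481, a3=2.529, a4=3.123, a0=53.928; τ=−ln(0.1907)/53.928=0.031 → t=0.099; u2·a0=0.7463·53.928=40.246; a1=15.795 < 40.246 ≤ a1+a2=48.276 → R2 fires; R=10 M=8 Q=9
Draw 3: a1=17.550, a2=36.090, a3=2.810, a4=3.123, a0=59.573; τ=−ln(0.2649)/59.573=0.022 → t=0.121; u2·a0=0.1260·59.573=7.506 ≤ a1=17.550 → R1 fires; R=10 M=8 Q=8
Draw 4: a1=15.600, a2=32.080, a3=2.810, a4=2.776, a0=53.266; τ=−ln(0.1503)/53.266=0.036 → t=0.157; u2·a0=0.6129·53.266=32.647; a1=15.600 < 32.647 ≤ a1+a2=47.680 → R2 fires; R=11 M=8 Q=8
Draw 5: a1=17.160, a2=35.288, a3=3.091, a4=2.776, a0=58.315; τ=−ln(0.9670)/58.315=0.001 → t=0.157; u2·a0=0.1537·58.315=8.963 ≤ a1=17.160 → R1 fires; R=11 M=8 Q=7
Draw 6: a1=15.015, a2=30.877, a3=3.091, a4=2.429, a0=51.412; τ=−ln(0.3969)/51.412=0.018 → t=0.175; u2·a0=0.7400·51.412=38.045; a1=15.015 < 38.045 ≤ a1+a2=45.892 → R2 fires; R=12 M=8 Q=7
Draw 7: a1=16.380, a2=33.684, a3=3.372, a4=2.429, a0=55.865; τ=−ln(0.0216)/55.865=0.069 → t=0.244; u2·a0=0.3252·55.865=18.167; a1=16.380 < 18.167 ≤ a1+a2=50.064 → R2 fires; R=13 M=8 Q=7
Draw 8: a1=17.745, a2=36.491, a3=3.653, a4=2.429, a0=60.318; τ=−ln(0.5500)/60.318=0.010 → t=0.254; u2·a0=0.4157·60.318=25.074; a1=17.745 < 25.074 ≤ a1+a2=54.236 → R2 fires; R=14 M=8 Q=7
Draw 9: a1=19.110, a2=39.298, a3=3.934, a4=2.429, a0=64.771; τ=−ln(0.9967)/64.771=0.000 → t=0.254; u2·a0=0.6413·64.771=41.538; a1=19.110 < 41.538 ≤ a1+a2=58.408 → R2 fires; R=15 M=8 Q=7
Draw 10: a1=20.475, a2=42.105, a3=4.215, a4=2.429, a0=69.224; τ=−ln(0.0901)/69.224=0.035 → t=0.289 > T=0.28: stop.
Read off R at T=0.28: 15

R at T = 15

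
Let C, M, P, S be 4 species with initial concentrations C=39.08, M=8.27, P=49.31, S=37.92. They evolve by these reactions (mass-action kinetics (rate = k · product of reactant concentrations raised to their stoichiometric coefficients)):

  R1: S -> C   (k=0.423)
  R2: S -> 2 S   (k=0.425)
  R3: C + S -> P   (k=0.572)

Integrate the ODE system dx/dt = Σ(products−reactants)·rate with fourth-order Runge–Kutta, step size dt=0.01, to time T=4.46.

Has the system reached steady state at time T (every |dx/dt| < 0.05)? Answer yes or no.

RK4 with dt=0.01: 446 steps to T=4.46. Trajectory (selected grid times):
t=0.00: C=39.08 M=8.27 P=49.31 S=37.92
t=0.50: C=4.92 M=8.27 P=85.11 S=2.12
t=0.99: C=3.71 M=8.27 P=86.58 S=0.66
t=1.49: C=3.37 M=8.27 P=87.00 S=0.24
t=1.98: C=3.26 M=8.27 P=87.14 S=0.10
t=2.48: C=3.21 M=8.27 P=87.20 S=0.04
t=2.97: C=3.20 M=8.27 P=87.22 S=0.02
t=3.47: C=3.19 M=8.27 P=87.23 S=0.01
t=3.96: C=3.19 M=8.27 P=87.24 S=0.00
t=4.46: C=3.19 M=8.27 P=87.24 S=0.00
Rates at T: R1=0.0004, R2=0.0004, R3=0.0019
dx/dt at T (Σ net stoichiometry × rate): C=-0.0014, M=+0.0000, P=+0.0019, S=-0.0019
Largest |dx/dt| is |+0.0019| (P) < 0.05 → steady.

Steady state at T: yes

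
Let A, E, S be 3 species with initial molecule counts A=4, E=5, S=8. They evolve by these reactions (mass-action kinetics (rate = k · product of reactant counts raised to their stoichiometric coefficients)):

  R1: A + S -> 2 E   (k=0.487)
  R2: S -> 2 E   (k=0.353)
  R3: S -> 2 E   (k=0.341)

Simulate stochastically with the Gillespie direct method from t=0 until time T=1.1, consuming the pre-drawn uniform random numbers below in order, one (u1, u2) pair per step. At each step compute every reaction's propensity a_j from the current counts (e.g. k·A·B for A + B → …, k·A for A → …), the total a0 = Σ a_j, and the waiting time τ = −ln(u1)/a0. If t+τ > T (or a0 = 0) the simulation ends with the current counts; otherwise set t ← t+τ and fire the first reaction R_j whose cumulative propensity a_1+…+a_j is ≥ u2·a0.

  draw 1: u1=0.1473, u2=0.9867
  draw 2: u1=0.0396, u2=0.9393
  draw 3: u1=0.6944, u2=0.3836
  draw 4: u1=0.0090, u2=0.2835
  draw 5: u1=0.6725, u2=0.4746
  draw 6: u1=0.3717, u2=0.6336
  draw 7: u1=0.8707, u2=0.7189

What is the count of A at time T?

t=0.000: A=4 E=5 S=8
Draw 1: a1=15.584, a2=2.824, a3=2.728, a0=21.136; τ=−ln(0.1473)/21.136=0.091 → t=0.091; u2·a0=0.9867·21.136=20.855; a1+a2=18.408 < 20.855 ≤ a1+…+a3=21.136 → R3 fires; A=4 E=7 S=7
Draw 2: a1=13.636, a2=2.471, a3=2.387, a0=18.494; τ=−ln(0.0396)/18.494=0.175 → t=0.265; u2·a0=0.9393·18.494=17.371; a1+a2=16.107 < 17.371 ≤ a1+…+a3=18.494 → R3 fires; A=4 E=9 S=6
Draw 3: a1=11.688, a2=2.118, a3=2.046, a0=15.852; τ=−ln(0.6944)/15.852=0.023 → t=0.288; u2·a0=0.3836·15.852=6.081 ≤ a1=11.688 → R1 fires; A=3 E=11 S=5
Draw 4: a1=7.305, a2=1.765, a3=1.705, a0=10.775; τ=−ln(0.0090)/10.775=0.437 → t=0.725; u2·a0=0.2835·10.775=3.055 ≤ a1=7.305 → R1 fires; A=2 E=13 S=4
Draw 5: a1=3.896, a2=1.412, a3=1.364, a0=6.672; τ=−ln(0.6725)/6.672=0.059 → t=0.785; u2·a0=0.4746·6.672=3.167 ≤ a1=3.896 → R1 fires; A=1 E=15 S=3
Draw 6: a1=1.461, a2=1.059, a3=1.023, a0=3.543; τ=−ln(0.3717)/3.543=0.279 → t=1.064; u2·a0=0.6336·3.543=2.245; a1=1.461 < 2.245 ≤ a1+a2=2.520 → R2 fires; A=1 E=17 S=2
Draw 7: a1=0.974, a2=0.706, a3=0.682, a0=2.362; τ=−ln(0.8707)/2.362=0.059 → t=1.123 > T=1.1: stop.
Read off A at T=1.1: 1

A at T = 1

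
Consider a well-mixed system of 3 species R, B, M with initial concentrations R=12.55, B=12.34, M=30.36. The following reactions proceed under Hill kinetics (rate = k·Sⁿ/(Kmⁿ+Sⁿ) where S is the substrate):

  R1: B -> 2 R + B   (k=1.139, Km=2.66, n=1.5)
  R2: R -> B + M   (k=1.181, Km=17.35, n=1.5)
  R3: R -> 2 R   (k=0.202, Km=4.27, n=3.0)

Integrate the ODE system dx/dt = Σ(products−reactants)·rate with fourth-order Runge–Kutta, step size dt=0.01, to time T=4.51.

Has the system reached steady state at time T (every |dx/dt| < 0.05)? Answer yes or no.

RK4 with dt=0.01: 451 steps to T=4.51. Trajectory (selected grid times):
t=0.00: R=12.55 B=12.34 M=30.36
t=0.50: R=13.45 B=12.57 M=30.59
t=1.00: R=14.34 B=12.82 M=30.84
t=1.50: R=15.22 B=13.08 M=31.10
t=2.00: R=16.09 B=13.35 M=31.37
t=2.51: R=16.97 B=13.64 M=31.66
t=3.01: R=17.83 B=13.94 M=31.96
t=3.51: R=18.67 B=14.24 M=32.26
t=4.01: R=19.51 B=14.56 M=32.58
t=4.51: R=20.34 B=14.89 M=32.91
Rates at T: R1=1.0590, R2=0.6607, R3=0.2001
dx/dt at T (Σ net stoichiometry × rate): R=+1.6575, B=+0.6607, M=+0.6607
Largest |dx/dt| is |+1.6575| (R) ≥ 0.05 → not steady.

Steady state at T: no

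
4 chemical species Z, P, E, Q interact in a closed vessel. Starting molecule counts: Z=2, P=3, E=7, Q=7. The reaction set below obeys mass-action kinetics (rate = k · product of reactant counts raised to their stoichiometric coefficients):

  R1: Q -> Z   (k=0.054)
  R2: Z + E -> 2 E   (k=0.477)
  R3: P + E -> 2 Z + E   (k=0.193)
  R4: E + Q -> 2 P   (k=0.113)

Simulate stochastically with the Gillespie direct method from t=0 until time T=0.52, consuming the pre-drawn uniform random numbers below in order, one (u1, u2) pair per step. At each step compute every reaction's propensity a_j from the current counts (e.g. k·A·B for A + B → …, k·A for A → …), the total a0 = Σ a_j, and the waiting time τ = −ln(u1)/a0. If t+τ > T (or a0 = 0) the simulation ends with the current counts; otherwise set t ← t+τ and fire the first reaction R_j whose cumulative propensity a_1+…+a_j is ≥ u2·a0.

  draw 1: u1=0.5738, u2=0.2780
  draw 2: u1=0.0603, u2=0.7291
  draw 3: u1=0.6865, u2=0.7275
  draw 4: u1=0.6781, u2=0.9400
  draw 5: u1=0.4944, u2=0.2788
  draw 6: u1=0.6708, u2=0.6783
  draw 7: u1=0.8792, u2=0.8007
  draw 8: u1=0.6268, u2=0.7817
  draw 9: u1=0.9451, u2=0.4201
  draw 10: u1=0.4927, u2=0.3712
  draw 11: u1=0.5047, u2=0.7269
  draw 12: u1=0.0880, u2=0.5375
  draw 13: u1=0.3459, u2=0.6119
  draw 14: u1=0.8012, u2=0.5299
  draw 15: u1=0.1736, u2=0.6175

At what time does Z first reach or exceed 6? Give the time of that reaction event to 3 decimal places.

t=0.000: Z=2 P=3 E=7 Q=7
Draw 1: a1=0.378, a2=6.678, a3=4.053, a4=5.537, a0=16.646; τ=−ln(0.5738)/16.646=0.033 → t=0.033; u2·a0=0.2780·16.646=4.628; a1=0.378 < 4.628 ≤ a1+a2=7.056 → R2 fires; Z=1 P=3 E=8 Q=7
Draw 2: a1=0.378, a2=3.816, a3=4.632, a4=6.328, a0=15.154; τ=−ln(0.0603)/15.154=0.185 → t=0.219; u2·a0=0.7291·15.154=11.049; a1+…+a3=8.826 < 11.049 ≤ a1+…+a4=15.154 → R4 fires; Z=1 P=5 E=7 Q=6
Draw 3: a1=0.324, a2=3.339, a3=6.755, a4=4.746, a0=15.164; τ=−ln(0.6865)/15.164=0.025 → t=0.244; u2·a0=0.7275·15.164=11.032; a1+…+a3=10.418 < 11.032 ≤ a1+…+a4=15.164 → R4 fires; Z=1 P=7 E=6 Q=5
Draw 4: a1=0.270, a2=2.862, a3=8.106, a4=3.390, a0=14.628; τ=−ln(0.6781)/14.628=0.027 → t=0.270; u2·a0=0.9400·14.628=13.750; a1+…+a3=11.238 < 13.750 ≤ a1+…+a4=14.628 → R4 fires; Z=1 P=9 E=5 Q=4
Draw 5: a1=0.216, a2=2.385, a3=8.685, a4=2.260, a0=13.546; τ=−ln(0.4944)/13.546=0.052 → t=0.322; u2·a0=0.2788·13.546=3.777; a1+a2=2.601 < 3.777 ≤ a1+…+a3=11.286 → R3 fires; Z=3 P=8 E=5 Q=4
Draw 6: a1=0.216, a2=7.155, a3=7.720, a4=2.260, a0=17.351; τ=−ln(0.6708)/17.351=0.023 → t=0.345; u2·a0=0.6783·17.351=11.769; a1+a2=7.371 < 11.769 ≤ a1+…+a3=15.091 → R3 fires; Z=5 P=7 E=5 Q=4
Draw 7: a1=0.216, a2=11.925, a3=6.755, a4=2.260, a0=21.156; τ=−ln(0.8792)/21.156=0.006 → t=0.351; u2·a0=0.8007·21.156=16.940; a1+a2=12.141 < 16.940 ≤ a1+…+a3=18.896 → R3 fires; Z=7 P=6 E=5 Q=4
Draw 8: a1=0.216, a2=16.695, a3=5.790, a4=2.260, a0=24.961; τ=−ln(0.6268)/24.961=0.019 → t=0.370; u2·a0=0.7817·24.961=19.512; a1+a2=16.911 < 19.512 ≤ a1+…+a3=22.701 → R3 fires; Z=9 P=5 E=5 Q=4
Draw 9: a1=0.216, a2=21.465, a3=4.825, a4=2.260, a0=28.766; τ=−ln(0.9451)/28.766=0.002 → t=0.372; u2·a0=0.4201·28.766=12.085; a1=0.216 < 12.085 ≤ a1+a2=21.681 → R2 fires; Z=8 P=5 E=6 Q=4
Draw 10: a1=0.216, a2=22.896, a3=5.790, a4=2.712, a0=31.614; τ=−ln(0.4927)/31.614=0.022 → t=0.394; u2·a0=0.3712·31.614=11.735; a1=0.216 < 11.735 ≤ a1+a2=23.112 → R2 fires; Z=7 P=5 E=7 Q=4
Draw 11: a1=0.216, a2=23.373, a3=6.755, a4=3.164, a0=33.508; τ=−ln(0.5047)/33.508=0.020 → t=0.415; u2·a0=0.7269·33.508=24.357; a1+a2=23.589 < 24.357 ≤ a1+…+a3=30.344 → R3 fires; Z=9 P=4 E=7 Q=4
Draw 12: a1=0.216, a2=30.051, a3=5.404, a4=3.164, a0=38.835; τ=−ln(0.0880)/38.835=0.063 → t=0.477; u2·a0=0.5375·38.835=20.874; a1=0.216 < 20.874 ≤ a1+a2=30.267 → R2 fires; Z=8 P=4 E=8 Q=4
Draw 13: a1=0.216, a2=30.528, a3=6.176, a4=3.616, a0=40.536; τ=−ln(0.3459)/40.536=0.026 → t=0.503; u2·a0=0.6119·40.536=24.804; a1=0.216 < 24.804 ≤ a1+a2=30.744 → R2 fires; Z=7 P=4 E=9 Q=4
Draw 14: a1=0.216, a2=30.051, a3=6.948, a4=4.068, a0=41.283; τ=−ln(0.8012)/41.283=0.005 → t=0.509; u2·a0=0.5299·41.283=21.876; a1=0.216 < 21.876 ≤ a1+a2=30.267 → R2 fires; Z=6 P=4 E=10 Q=4
Draw 15: a1=0.216, a2=28.620, a3=7.720, a4=4.520, a0=41.076; τ=−ln(0.1736)/41.076=0.043 → t=0.551 > T=0.52: stop.
Z first becomes ≥ 6 when it reaches 7 at the event at t=0.351.

Threshold first reached at t = 0.351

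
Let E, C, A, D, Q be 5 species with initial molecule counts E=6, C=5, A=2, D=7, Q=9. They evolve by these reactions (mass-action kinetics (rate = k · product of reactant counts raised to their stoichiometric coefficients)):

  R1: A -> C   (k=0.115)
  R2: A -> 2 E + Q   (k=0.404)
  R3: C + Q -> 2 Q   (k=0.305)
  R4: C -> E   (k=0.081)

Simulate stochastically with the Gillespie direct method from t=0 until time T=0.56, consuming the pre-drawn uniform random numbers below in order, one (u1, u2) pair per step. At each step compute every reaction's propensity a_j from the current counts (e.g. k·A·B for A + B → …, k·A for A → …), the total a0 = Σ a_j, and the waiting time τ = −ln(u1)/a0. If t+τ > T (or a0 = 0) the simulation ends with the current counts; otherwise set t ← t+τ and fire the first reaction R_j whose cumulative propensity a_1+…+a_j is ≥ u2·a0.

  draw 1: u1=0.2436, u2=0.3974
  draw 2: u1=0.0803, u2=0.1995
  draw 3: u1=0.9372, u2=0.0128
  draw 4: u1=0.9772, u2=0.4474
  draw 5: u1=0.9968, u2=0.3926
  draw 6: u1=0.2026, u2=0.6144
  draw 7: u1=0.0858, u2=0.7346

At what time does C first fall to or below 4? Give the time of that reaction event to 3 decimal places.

t=0.000: E=6 C=5 A=2 D=7 Q=9
Draw 1: a1=0.230, a2=0.808, a3=13.725, a4=0.405, a0=15.168; τ=−ln(0.2436)/15.168=0.093 → t=0.093; u2·a0=0.3974·15.168=6.028; a1+a2=1.038 < 6.028 ≤ a1+…+a3=14.763 → R3 fires; E=6 C=4 A=2 D=7 Q=10
Draw 2: a1=0.230, a2=0.808, a3=12.200, a4=0.324, a0=13.562; τ=−ln(0.0803)/13.562=0.186 → t=0.279; u2·a0=0.1995·13.562=2.706; a1+a2=1.038 < 2.706 ≤ a1+…+a3=13.238 → R3 fires; E=6 C=3 A=2 D=7 Q=11
Draw 3: a1=0.230, a2=0.808, a3=10.065, a4=0.243, a0=11.346; τ=−ln(0.9372)/11.346=0.006 → t=0.285; u2·a0=0.0128·11.346=0.145 ≤ a1=0.230 → R1 fires; E=6 C=4 A=1 D=7 Q=11
Draw 4: a1=0.115, a2=0.404, a3=13.420, a4=0.324, a0=14.263; τ=−ln(0.9772)/14.263=0.002 → t=0.286; u2·a0=0.4474·14.263=6.381; a1+a2=0.519 < 6.381 ≤ a1+…+a3=13.939 → R3 fires; E=6 C=3 A=1 D=7 Q=12
Draw 5: a1=0.115, a2=0.404, a3=10.980, a4=0.243, a0=11.742; τ=−ln(0.9968)/11.742=0.000 → t=0.287; u2·a0=0.3926·11.742=4.610; a1+a2=0.519 < 4.610 ≤ a1+…+a3=11.499 → R3 fires; E=6 C=2 A=1 D=7 Q=13
Draw 6: a1=0.115, a2=0.404, a3=7.930, a4=0.162, a0=8.611; τ=−ln(0.2026)/8.611=0.185 → t=0.472; u2·a0=0.6144·8.611=5.291; a1+a2=0.519 < 5.291 ≤ a1+…+a3=8.449 → R3 fires; E=6 C=1 A=1 D=7 Q=14
Draw 7: a1=0.115, a2=0.404, a3=4.270, a4=0.081, a0=4.870; τ=−ln(0.0858)/4.870=0.504 → t=0.976 > T=0.56: stop.
C first becomes ≤ 4 when it reaches 4 at the event at t=0.093.

Threshold first reached at t = 0.093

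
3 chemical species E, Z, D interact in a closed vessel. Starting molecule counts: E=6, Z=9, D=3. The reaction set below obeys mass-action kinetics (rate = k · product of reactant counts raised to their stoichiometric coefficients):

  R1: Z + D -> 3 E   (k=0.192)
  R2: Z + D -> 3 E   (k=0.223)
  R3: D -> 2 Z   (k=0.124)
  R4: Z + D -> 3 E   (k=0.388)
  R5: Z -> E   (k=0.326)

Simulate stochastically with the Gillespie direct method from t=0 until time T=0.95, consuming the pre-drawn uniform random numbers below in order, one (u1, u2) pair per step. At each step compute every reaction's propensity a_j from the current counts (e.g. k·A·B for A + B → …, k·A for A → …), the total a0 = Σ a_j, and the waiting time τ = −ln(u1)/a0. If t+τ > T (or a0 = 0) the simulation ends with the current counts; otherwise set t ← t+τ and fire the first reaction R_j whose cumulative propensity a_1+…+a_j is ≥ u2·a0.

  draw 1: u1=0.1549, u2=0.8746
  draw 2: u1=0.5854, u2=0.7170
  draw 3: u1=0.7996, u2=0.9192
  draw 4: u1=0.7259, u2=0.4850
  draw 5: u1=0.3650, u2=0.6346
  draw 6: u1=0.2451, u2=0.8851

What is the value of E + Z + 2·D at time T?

Check how each reaction changes W = E + Z + 2·D (weight of products minus weight of reactants):
R1: Z + D -> 3 E: (1·3) − (1·1 + 2·1) = 3 − 3 = 0
R2: Z + D -> 3 E: (1·3) − (1·1 + 2·1) = 3 − 3 = 0
R3: D -> 2 Z: (1·2) − (2·1) = 2 − 2 = 0
R4: Z + D -> 3 E: (1·3) − (1·1 + 2·1) = 3 − 3 = 0
R5: Z -> E: (1·1) − (1·1) = 1 − 1 = 0
Every reaction leaves W unchanged, so W is conserved and no simulation is needed: W(T) = W(0) = 6 + 9 + 2·3 = 21

Value at T = 21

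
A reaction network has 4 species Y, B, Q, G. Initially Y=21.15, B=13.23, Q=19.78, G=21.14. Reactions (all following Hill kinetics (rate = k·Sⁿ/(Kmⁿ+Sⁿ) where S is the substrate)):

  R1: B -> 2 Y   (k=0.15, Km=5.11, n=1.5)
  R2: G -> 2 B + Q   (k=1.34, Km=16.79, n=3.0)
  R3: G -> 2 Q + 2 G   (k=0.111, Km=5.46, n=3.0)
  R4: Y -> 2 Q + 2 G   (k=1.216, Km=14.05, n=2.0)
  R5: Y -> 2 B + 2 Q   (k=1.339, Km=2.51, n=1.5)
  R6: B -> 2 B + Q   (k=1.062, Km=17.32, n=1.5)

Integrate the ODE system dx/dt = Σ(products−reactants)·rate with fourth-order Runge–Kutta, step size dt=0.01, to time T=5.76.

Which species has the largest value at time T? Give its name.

Dominant species at T: Q

RK4 with dt=0.01: 576 steps to T=5.76. Trajectory (selected grid times):
t=0.00: Y=21.15 B=13.23 Q=19.78 G=21.14
t=0.64: Y=19.96 B=16.25 Q=23.50 G=21.69
t=1.28: Y=18.79 B=19.34 Q=27.24 G=22.19
t=1.92: Y=17.66 B=22.48 Q=30.97 G=22.63
t=2.56: Y=16.56 B=25.66 Q=34.70 G=23.02
t=3.20: Y=15.49 B=28.88 Q=38.41 G=23.35
t=3.84: Y=14.46 B=32.12 Q=42.08 G=23.62
t=4.48: Y=13.46 B=35.39 Q=45.72 G=23.82
t=5.12: Y=12.49 B=38.67 Q=49.31 G=23.97
t=5.76: Y=11.56 B=41.95 Q=52.84 G=24.06
At T=5.76: Y=11.56 B=41.95 Q=52.84 G=24.06; the largest is Q.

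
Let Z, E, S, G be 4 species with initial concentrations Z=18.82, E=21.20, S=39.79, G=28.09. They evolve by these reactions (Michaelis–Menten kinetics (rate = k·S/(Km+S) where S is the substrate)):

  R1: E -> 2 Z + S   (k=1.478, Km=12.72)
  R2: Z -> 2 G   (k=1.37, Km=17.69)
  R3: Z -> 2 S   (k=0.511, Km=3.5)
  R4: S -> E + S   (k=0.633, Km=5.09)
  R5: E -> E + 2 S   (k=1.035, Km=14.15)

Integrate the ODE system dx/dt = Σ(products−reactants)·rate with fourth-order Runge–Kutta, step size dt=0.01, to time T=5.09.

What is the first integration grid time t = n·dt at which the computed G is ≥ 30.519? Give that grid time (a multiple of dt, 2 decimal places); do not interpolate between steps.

RK4 with dt=0.01: 509 steps to T=5.09. Trajectory (selected grid times):
t=0.00: Z=18.82 E=21.20 S=39.79 G=28.09
t=0.57: Z=19.22 E=21.00 S=41.51 G=28.90
t=1.13: Z=19.61 E=20.80 S=43.20 G=29.70
t=1.69: Z=19.98 E=20.60 S=44.89 G=30.51
t=1.70: Z=19.99 E=20.60 S=44.92 G=30.53
t=2.26: Z=20.36 E=20.41 S=46.61 G=31.34
t=2.83: Z=20.73 E=20.21 S=48.32 G=32.18
t=3.39: Z=21.08 E=20.03 S=50.00 G=33.01
t=3.96: Z=21.43 E=19.84 S=51.70 G=33.87
t=4.52: Z=21.77 E=19.66 S=53.37 G=34.71
t=5.09: Z=22.11 E=19.48 S=55.07 G=35.58
G(1.69)=30.512 < 30.519 but G(1.70)=30.527 ≥ 30.519, so the first grid time is t=1.70.

Threshold first reached at t = 1.70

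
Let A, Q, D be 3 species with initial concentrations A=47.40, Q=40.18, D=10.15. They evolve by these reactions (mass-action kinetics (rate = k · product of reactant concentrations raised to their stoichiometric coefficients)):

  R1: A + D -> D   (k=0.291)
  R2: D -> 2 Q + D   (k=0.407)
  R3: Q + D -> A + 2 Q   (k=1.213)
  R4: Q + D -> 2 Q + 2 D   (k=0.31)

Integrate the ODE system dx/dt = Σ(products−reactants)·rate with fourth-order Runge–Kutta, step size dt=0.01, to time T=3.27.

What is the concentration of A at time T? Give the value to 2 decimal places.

A at T = 57.51

RK4 with dt=0.01: 327 steps to T=3.27. Trajectory (selected grid times):
t=0.00: A=47.40 Q=40.18 D=10.15
t=0.36: A=57.51 Q=57.49 D=0.00
t=0.73: A=57.51 Q=57.49 D=0.00
t=1.09: A=57.51 Q=57.49 D=0.00
t=1.45: A=57.51 Q=57.49 D=0.00
t=1.82: A=57.51 Q=57.49 D=0.00
t=2.18: A=57.51 Q=57.49 D=0.00
t=2.54: A=57.51 Q=57.49 D=0.00
t=2.91: A=57.51 Q=57.49 D=0.00
t=3.27: A=57.51 Q=57.49 D=0.00
Read off A at T=3.27: 57.51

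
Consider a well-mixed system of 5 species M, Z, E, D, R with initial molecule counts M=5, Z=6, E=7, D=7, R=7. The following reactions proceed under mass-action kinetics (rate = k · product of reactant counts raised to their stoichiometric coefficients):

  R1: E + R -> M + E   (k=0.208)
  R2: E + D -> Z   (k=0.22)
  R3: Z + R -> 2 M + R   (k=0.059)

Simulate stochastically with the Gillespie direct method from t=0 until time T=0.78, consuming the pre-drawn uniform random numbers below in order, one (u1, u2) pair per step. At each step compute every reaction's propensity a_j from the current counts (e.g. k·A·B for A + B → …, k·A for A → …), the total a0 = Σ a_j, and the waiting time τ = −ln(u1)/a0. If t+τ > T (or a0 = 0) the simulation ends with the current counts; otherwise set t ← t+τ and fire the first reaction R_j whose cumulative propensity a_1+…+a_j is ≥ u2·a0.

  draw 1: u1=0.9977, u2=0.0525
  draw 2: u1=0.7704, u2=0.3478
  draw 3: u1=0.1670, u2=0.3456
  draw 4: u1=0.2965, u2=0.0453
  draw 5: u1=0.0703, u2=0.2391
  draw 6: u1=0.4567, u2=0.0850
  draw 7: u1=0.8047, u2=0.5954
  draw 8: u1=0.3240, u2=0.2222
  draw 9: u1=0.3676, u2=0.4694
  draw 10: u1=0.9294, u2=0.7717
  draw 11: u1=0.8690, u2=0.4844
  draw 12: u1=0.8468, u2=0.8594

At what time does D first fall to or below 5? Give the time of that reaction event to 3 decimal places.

Threshold first reached at t = 0.523

t=0.000: M=5 Z=6 E=7 D=7 R=7
Draw 1: a1=10.192, a2=10.780, a3=2.478, a0=23.450; τ=−ln(0.9977)/23.450=0.000 → t=0.000; u2·a0=0.0525·23.450=1.231 ≤ a1=10.192 → R1 fires; M=6 Z=6 E=7 D=7 R=6
Draw 2: a1=8.736, a2=10.780, a3=2.124, a0=21.640; τ=−ln(0.7704)/21.640=0.012 → t=0.012; u2·a0=0.3478·21.640=7.526 ≤ a1=8.736 → R1 fires; M=7 Z=6 E=7 D=7 R=5
Draw 3: a1=7.280, a2=10.780, a3=1.770, a0=19.830; τ=−ln(0.1670)/19.830=0.090 → t=0.102; u2·a0=0.3456·19.830=6.853 ≤ a1=7.280 → R1 fires; M=8 Z=6 E=7 D=7 R=4
Draw 4: a1=5.824, a2=10.780, a3=1.416, a0=18.020; τ=−ln(0.2965)/18.020=0.067 → t=0.170; u2·a0=0.0453·18.020=0.816 ≤ a1=5.824 → R1 fires; M=9 Z=6 E=7 D=7 R=3
Draw 5: a1=4.368, a2=10.780, a3=1.062, a0=16.210; τ=−ln(0.0703)/16.210=0.164 → t=0.334; u2·a0=0.2391·16.210=3.876 ≤ a1=4.368 → R1 fires; M=10 Z=6 E=7 D=7 R=2
Draw 6: a1=2.912, a2=10.780, a3=0.708, a0=14.400; τ=−ln(0.4567)/14.400=0.054 → t=0.388; u2·a0=0.0850·14.400=1.224 ≤ a1=2.912 → R1 fires; M=11 Z=6 E=7 D=7 R=1
Draw 7: a1=1.456, a2=10.780, a3=0.354, a0=12.590; τ=−ln(0.8047)/12.590=0.017 → t=0.405; u2·a0=0.5954·12.590=7.496; a1=1.456 < 7.496 ≤ a1+a2=12.236 → R2 fires; M=11 Z=7 E=6 D=6 R=1
Draw 8: a1=1.248, a2=7.920, a3=0.413, a0=9.581; τ=−ln(0.3240)/9.581=0.118 → t=0.523; u2·a0=0.2222·9.581=2.129; a1=1.248 < 2.129 ≤ a1+a2=9.168 → R2 fires; M=11 Z=8 E=5 D=5 R=1
Draw 9: a1=1.040, a2=5.500, a3=0.472, a0=7.012; τ=−ln(0.3676)/7.012=0.143 → t=0.666; u2·a0=0.4694·7.012=3.291; a1=1.040 < 3.291 ≤ a1+a2=6.540 → R2 fires; M=11 Z=9 E=4 D=4 R=1
Draw 10: a1=0.832, a2=3.520, a3=0.531, a0=4.883; τ=−ln(0.9294)/4.883=0.015 → t=0.681; u2·a0=0.7717·4.883=3.768; a1=0.832 < 3.768 ≤ a1+a2=4.352 → R2 fires; M=11 Z=10 E=3 D=3 R=1
Draw 11: a1=0.624, a2=1.980, a3=0.590, a0=3.194; τ=−ln(0.8690)/3.194=0.044 → t=0.725; u2·a0=0.4844·3.194=1.547; a1=0.624 < 1.547 ≤ a1+a2=2.604 → R2 fires; M=11 Z=11 E=2 D=2 R=1
Draw 12: a1=0.416, a2=0.880, a3=0.649, a0=1.945; τ=−ln(0.8468)/1.945=0.085 → t=0.810 > T=0.78: stop.
D first becomes ≤ 5 when it reaches 5 at the event at t=0.523.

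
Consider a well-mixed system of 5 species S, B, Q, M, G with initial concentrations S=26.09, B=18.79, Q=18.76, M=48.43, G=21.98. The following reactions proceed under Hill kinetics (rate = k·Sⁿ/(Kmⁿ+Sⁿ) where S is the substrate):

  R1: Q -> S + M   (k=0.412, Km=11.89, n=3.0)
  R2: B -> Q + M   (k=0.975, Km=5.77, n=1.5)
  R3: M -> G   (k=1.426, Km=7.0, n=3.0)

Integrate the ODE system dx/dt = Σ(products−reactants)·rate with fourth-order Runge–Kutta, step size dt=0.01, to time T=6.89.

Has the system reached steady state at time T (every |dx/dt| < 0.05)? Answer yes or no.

RK4 with dt=0.01: 689 steps to T=6.89. Trajectory (selected grid times):
t=0.00: S=26.09 B=18.79 Q=18.76 M=48.43 G=21.98
t=0.77: S=26.34 B=18.15 Q=19.14 M=48.23 G=23.07
t=1.53: S=26.60 B=17.53 Q=19.52 M=48.03 G=24.16
t=2.30: S=26.86 B=16.90 Q=19.89 M=47.82 G=25.25
t=3.06: S=27.12 B=16.28 Q=20.24 M=47.62 G=26.33
t=3.83: S=27.38 B=15.66 Q=20.59 M=47.40 G=27.42
t=4.59: S=27.65 B=15.06 Q=20.93 M=47.19 G=28.50
t=5.36: S=27.92 B=14.46 Q=21.27 M=46.97 G=29.60
t=6.12: S=28.18 B=13.87 Q=21.59 M=46.74 G=30.68
t=6.89: S=28.46 B=13.28 Q=21.90 M=46.51 G=31.77
Rates at T: R1=0.3552, R2=0.7580, R3=1.4212
dx/dt at T (Σ net stoichiometry × rate): S=+0.3552, B=-0.7580, Q=+0.4028, M=-0.3080, G=+1.4212
Largest |dx/dt| is |+1.4212| (G) ≥ 0.05 → not steady.

Steady state at T: no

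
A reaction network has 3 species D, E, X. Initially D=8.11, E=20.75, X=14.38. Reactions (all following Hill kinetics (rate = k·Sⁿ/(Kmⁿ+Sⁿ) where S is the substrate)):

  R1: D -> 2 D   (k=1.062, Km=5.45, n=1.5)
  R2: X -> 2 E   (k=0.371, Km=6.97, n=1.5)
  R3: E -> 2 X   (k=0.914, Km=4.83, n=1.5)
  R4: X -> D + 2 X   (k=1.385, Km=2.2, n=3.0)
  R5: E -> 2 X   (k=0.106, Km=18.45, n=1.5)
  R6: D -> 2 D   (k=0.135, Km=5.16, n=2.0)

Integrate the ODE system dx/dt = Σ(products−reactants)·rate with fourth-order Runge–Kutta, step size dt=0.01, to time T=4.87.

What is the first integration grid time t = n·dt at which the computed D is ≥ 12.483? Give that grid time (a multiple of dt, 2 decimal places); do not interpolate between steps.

RK4 with dt=0.01: 487 steps to T=4.87. Trajectory (selected grid times):
t=0.00: D=8.11 E=20.75 X=14.38
t=0.54: D=9.29 E=20.58 X=15.92
t=1.08: D=10.50 E=20.42 X=17.46
t=1.62: D=11.74 E=20.27 X=18.99
t=1.94: D=12.48 E=20.19 X=19.89
t=1.95: D=12.50 E=20.19 X=19.92
t=2.16: D=12.99 E=20.13 X=20.51
t=2.71: D=14.28 E=20.00 X=22.07
t=3.25: D=15.56 E=19.87 X=23.58
t=3.79: D=16.86 E=19.74 X=25.10
t=4.33: D=18.16 E=19.62 X=26.61
t=4.87: D=19.47 E=19.51 X=28.12
D(1.94)=12.476 < 12.483 but D(1.95)=12.500 ≥ 12.483, so the first grid time is t=1.95.

Threshold first reached at t = 1.95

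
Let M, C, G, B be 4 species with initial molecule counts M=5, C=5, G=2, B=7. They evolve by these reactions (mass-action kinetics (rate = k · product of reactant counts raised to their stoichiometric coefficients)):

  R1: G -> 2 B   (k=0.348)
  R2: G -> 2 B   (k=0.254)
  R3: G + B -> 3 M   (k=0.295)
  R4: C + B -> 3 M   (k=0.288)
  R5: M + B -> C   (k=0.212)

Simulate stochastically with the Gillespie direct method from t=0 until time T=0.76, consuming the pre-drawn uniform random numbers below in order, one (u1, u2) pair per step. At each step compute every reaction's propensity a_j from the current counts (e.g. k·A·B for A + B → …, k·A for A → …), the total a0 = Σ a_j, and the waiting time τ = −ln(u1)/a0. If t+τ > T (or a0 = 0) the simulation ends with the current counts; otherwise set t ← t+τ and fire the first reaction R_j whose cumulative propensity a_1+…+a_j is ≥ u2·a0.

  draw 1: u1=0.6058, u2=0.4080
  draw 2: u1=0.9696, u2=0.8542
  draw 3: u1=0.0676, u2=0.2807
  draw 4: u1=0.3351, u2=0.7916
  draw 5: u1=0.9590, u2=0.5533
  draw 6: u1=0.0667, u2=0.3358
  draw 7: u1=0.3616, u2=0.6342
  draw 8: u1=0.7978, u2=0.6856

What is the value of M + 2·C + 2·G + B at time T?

Check how each reaction changes W = M + 2·C + 2·G + B (weight of products minus weight of reactants):
R1: G -> 2 B: (1·2) − (2·1) = 2 − 2 = 0
R2: G -> 2 B: (1·2) − (2·1) = 2 − 2 = 0
R3: G + B -> 3 M: (1·3) − (2·1 + 1·1) = 3 − 3 = 0
R4: C + B -> 3 M: (1·3) − (2·1 + 1·1) = 3 − 3 = 0
R5: M + B -> C: (2·1) − (1·1 + 1·1) = 2 − 2 = 0
Every reaction leaves W unchanged, so W is conserved and no simulation is needed: W(T) = W(0) = 5 + 2·5 + 2·2 + 7 = 26

Value at T = 26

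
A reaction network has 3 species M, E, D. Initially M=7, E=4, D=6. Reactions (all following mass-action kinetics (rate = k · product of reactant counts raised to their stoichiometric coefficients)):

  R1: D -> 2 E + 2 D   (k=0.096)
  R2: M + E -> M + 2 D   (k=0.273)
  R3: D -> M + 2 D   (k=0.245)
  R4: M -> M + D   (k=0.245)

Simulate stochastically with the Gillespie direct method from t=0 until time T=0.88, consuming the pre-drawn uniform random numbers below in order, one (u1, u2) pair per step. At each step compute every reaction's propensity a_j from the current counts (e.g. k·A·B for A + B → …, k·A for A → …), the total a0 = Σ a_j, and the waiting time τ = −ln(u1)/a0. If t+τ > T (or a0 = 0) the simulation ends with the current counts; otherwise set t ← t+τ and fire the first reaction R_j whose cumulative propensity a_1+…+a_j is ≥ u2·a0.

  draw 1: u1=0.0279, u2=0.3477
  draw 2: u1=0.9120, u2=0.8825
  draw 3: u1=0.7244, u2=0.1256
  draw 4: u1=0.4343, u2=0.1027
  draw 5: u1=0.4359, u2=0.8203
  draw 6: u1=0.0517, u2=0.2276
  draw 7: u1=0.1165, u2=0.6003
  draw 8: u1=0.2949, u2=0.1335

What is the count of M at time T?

t=0.000: M=7 E=4 D=6
Draw 1: a1=0.576, a2=7.644, a3=1.470, a4=1.715, a0=11.405; τ=−ln(0.0279)/11.405=0.314 → t=0.314; u2·a0=0.3477·11.405=3.966; a1=0.576 < 3.966 ≤ a1+a2=8.220 → R2 fires; M=7 E=3 D=8
Draw 2: a1=0.768, a2=5.733, a3=1.960, a4=1.715, a0=10.176; τ=−ln(0.9120)/10.176=0.009 → t=0.323; u2·a0=0.8825·10.176=8.980; a1+…+a3=8.461 < 8.980 ≤ a1+…+a4=10.176 → R4 fires; M=7 E=3 D=9
Draw 3: a1=0.864, a2=5.733, a3=2.205, a4=1.715, a0=10.517; τ=−ln(0.7244)/10.517=0.031 → t=0.354; u2·a0=0.1256·10.517=1.321; a1=0.864 < 1.321 ≤ a1+a2=6.597 → R2 fires; M=7 E=2 D=11
Draw 4: a1=1.056, a2=3.822, a3=2.695, a4=1.715, a0=9.288; τ=−ln(0.4343)/9.288=0.090 → t=0.443; u2·a0=0.1027·9.288=0.954 ≤ a1=1.056 → R1 fires; M=7 E=4 D=12
Draw 5: a1=1.152, a2=7.644, a3=2.940, a4=1.715, a0=13.451; τ=−ln(0.4359)/13.451=0.062 → t=0.505; u2·a0=0.8203·13.451=11.034; a1+a2=8.796 < 11.034 ≤ a1+…+a3=11.736 → R3 fires; M=8 E=4 D=13
Draw 6: a1=1.248, a2=8.736, a3=3.185, a4=1.960, a0=15.129; τ=−ln(0.0517)/15.129=0.196 → t=0.701; u2·a0=0.2276·15.129=3.443; a1=1.248 < 3.443 ≤ a1+a2=9.984 → R2 fires; M=8 E=3 D=15
Draw 7: a1=1.440, a2=6.552, a3=3.675, a4=1.960, a0=13.627; τ=−ln(0.1165)/13.627=0.158 → t=0.859; u2·a0=0.6003·13.627=8.180; a1+a2=7.992 < 8.180 ≤ a1+…+a3=11.667 → R3 fires; M=9 E=3 D=16
Draw 8: a1=1.536, a2=7.371, a3=3.920, a4=2.205, a0=15.032; τ=−ln(0.2949)/15.032=0.081 → t=0.940 > T=0.88: stop.
Read off M at T=0.88: 9

M at T = 9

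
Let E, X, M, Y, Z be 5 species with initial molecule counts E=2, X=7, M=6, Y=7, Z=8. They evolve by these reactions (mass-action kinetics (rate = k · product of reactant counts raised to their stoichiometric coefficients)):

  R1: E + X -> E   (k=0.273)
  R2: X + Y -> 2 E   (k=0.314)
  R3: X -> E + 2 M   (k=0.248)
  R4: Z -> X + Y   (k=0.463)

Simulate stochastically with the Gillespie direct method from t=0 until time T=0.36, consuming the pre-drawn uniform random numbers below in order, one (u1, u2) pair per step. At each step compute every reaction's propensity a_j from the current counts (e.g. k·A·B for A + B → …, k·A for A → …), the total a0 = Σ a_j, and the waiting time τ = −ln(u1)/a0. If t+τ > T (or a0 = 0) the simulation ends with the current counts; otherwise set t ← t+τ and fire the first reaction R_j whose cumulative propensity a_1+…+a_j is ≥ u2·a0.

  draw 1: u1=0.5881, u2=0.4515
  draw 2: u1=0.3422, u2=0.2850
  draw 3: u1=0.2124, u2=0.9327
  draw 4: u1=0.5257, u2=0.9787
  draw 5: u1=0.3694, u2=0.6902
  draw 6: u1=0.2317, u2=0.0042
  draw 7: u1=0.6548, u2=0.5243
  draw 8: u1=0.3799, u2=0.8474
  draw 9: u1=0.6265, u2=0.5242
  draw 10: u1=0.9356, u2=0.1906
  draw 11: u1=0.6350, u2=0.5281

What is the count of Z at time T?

Z at T = 6

t=0.000: E=2 X=7 M=6 Y=7 Z=8
Draw 1: a1=3.822, a2=15.386, a3=1.736, a4=3.704, a0=24.648; τ=−ln(0.5881)/24.648=0.022 → t=0.022; u2·a0=0.4515·24.648=11.129; a1=3.822 < 11.129 ≤ a1+a2=19.208 → R2 fires; E=4 X=6 M=6 Y=6 Z=8
Draw 2: a1=6.552, a2=11.304, a3=1.488, a4=3.704, a0=23.048; τ=−ln(0.3422)/23.048=0.047 → t=0.068; u2·a0=0.2850·23.048=6.569; a1=6.552 < 6.569 ≤ a1+a2=17.856 → R2 fires; E=6 X=5 M=6 Y=5 Z=8
Draw 3: a1=8.190, a2=7.850, a3=1.240, a4=3.704, a0=20.984; τ=−ln(0.2124)/20.984=0.074 → t=0.142; u2·a0=0.9327·20.984=19.572; a1+…+a3=17.280 < 19.572 ≤ a1+…+a4=20.984 → R4 fires; E=6 X=6 M=6 Y=6 Z=7
Draw 4: a1=9.828, a2=11.304, a3=1.488, a4=3.241, a0=25.861; τ=−ln(0.5257)/25.861=0.025 → t=0.167; u2·a0=0.9787·25.861=25.310; a1+…+a3=22.620 < 25.310 ≤ a1+…+a4=25.861 → R4 fires; E=6 X=7 M=6 Y=7 Z=6
Draw 5: a1=11.466, a2=15.386, a3=1.736, a4=2.778, a0=31.366; τ=−ln(0.3694)/31.366=0.032 → t=0.199; u2·a0=0.6902·31.366=21.649; a1=11.466 < 21.649 ≤ a1+a2=26.852 → R2 fires; E=8 X=6 M=6 Y=6 Z=6
Draw 6: a1=13.104, a2=11.304, a3=1.488, a4=2.778, a0=28.674; τ=−ln(0.2317)/28.674=0.051 → t=0.250; u2·a0=0.0042·28.674=0.120 ≤ a1=13.104 → R1 fires; E=8 X=5 M=6 Y=6 Z=6
Draw 7: a1=10.920, a2=9.420, a3=1.240, a4=2.778, a0=24.358; τ=−ln(0.6548)/24.358=0.017 → t=0.267; u2·a0=0.5243·24.358=12.771; a1=10.920 < 12.771 ≤ a1+a2=20.340 → R2 fires; E=10 X=4 M=6 Y=5 Z=6
Draw 8: a1=10.920, a2=6.280, a3=0.992, a4=2.778, a0=20.970; τ=−ln(0.3799)/20.970=0.046 → t=0.313; u2·a0=0.8474·20.970=17.770; a1+a2=17.200 < 17.770 ≤ a1+…+a3=18.192 → R3 fires; E=11 X=3 M=8 Y=5 Z=6
Draw 9: a1=9.009, a2=4.710, a3=0.744, a4=2.778, a0=17.241; τ=−ln(0.6265)/17.241=0.027 → t=0.340; u2·a0=0.5242·17.241=9.038; a1=9.009 < 9.038 ≤ a1+a2=13.719 → R2 fires; E=13 X=2 M=8 Y=4 Z=6
Draw 10: a1=7.098, a2=2.512, a3=0.496, a4=2.778, a0=12.884; τ=−ln(0.9356)/12.884=0.005 → t=0.345; u2·a0=0.1906·12.884=2.456 ≤ a1=7.098 → R1 fires; E=13 X=1 M=8 Y=4 Z=6
Draw 11: a1=3.549, a2=1.256, a3=0.248, a4=2.778, a0=7.831; τ=−ln(0.6350)/7.831=0.058 → t=0.403 > T=0.36: stop.
Read off Z at T=0.36: 6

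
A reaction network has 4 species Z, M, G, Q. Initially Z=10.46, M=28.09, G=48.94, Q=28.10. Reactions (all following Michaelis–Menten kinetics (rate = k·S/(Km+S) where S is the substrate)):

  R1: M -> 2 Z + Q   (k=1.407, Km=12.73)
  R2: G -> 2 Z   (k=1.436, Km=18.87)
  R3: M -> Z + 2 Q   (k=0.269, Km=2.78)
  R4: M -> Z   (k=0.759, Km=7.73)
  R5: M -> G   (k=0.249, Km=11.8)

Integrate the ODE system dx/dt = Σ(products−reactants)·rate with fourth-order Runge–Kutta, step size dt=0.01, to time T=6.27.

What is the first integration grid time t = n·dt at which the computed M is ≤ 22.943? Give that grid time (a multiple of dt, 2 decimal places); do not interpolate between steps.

RK4 with dt=0.01: 627 steps to T=6.27. Trajectory (selected grid times):
t=0.00: Z=10.46 M=28.09 G=48.94 Q=28.10
t=0.70: Z=13.84 M=26.71 G=48.34 Q=29.11
t=1.39: Z=17.14 M=25.37 G=47.74 Q=30.10
t=2.09: Z=20.45 M=24.03 G=47.14 Q=31.09
t=2.66: Z=23.12 M=22.95 G=46.65 Q=31.88
t=2.67: Z=23.17 M=22.93 G=46.65 Q=31.90
t=2.79: Z=23.72 M=22.71 G=46.54 Q=32.06
t=3.48: Z=26.92 M=21.43 G=45.95 Q=33.01
t=4.18: Z=30.11 M=20.15 G=45.35 Q=33.95
t=4.88: Z=33.27 M=18.90 G=44.75 Q=34.88
t=5.57: Z=36.33 M=17.69 G=44.16 Q=35.77
t=6.27: Z=39.40 M=16.50 G=43.56 Q=36.66
M(2.66)=22.950 > 22.943 but M(2.67)=22.931 ≤ 22.943, so the first grid time is t=2.67.

Threshold first reached at t = 2.67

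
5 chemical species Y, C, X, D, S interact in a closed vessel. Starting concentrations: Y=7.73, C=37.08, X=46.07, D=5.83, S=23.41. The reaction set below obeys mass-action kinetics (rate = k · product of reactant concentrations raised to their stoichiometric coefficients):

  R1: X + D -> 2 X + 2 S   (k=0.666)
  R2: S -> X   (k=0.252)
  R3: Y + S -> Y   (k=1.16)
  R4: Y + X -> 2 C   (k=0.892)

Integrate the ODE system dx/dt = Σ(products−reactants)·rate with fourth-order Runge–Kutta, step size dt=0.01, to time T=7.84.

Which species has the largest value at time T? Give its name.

RK4 with dt=0.01: 784 steps to T=7.84. Trajectory (selected grid times):
t=0.00: Y=7.73 C=37.08 X=46.07 D=5.83 S=23.41
t=0.87: Y=0.00 C=52.54 X=49.90 D=0.00 S=23.63
t=1.74: Y=0.00 C=52.54 X=54.55 D=0.00 S=18.97
t=2.61: Y=0.00 C=52.54 X=58.29 D=0.00 S=15.24
t=3.48: Y=0.00 C=52.54 X=61.29 D=0.00 S=12.24
t=4.36: Y=0.00 C=52.54 X=63.72 D=0.00 S=9.80
t=5.23: Y=0.00 C=52.54 X=65.65 D=0.00 S=7.87
t=6.10: Y=0.00 C=52.54 X=67.20 D=0.00 S=6.32
t=6.97: Y=0.00 C=52.54 X=68.45 D=0.00 S=5.08
t=7.84: Y=0.00 C=52.54 X=69.45 D=0.00 S=4.08
At T=7.84: Y=0.00 C=52.54 X=69.45 D=0.00 S=4.08; the largest is X.

Dominant species at T: X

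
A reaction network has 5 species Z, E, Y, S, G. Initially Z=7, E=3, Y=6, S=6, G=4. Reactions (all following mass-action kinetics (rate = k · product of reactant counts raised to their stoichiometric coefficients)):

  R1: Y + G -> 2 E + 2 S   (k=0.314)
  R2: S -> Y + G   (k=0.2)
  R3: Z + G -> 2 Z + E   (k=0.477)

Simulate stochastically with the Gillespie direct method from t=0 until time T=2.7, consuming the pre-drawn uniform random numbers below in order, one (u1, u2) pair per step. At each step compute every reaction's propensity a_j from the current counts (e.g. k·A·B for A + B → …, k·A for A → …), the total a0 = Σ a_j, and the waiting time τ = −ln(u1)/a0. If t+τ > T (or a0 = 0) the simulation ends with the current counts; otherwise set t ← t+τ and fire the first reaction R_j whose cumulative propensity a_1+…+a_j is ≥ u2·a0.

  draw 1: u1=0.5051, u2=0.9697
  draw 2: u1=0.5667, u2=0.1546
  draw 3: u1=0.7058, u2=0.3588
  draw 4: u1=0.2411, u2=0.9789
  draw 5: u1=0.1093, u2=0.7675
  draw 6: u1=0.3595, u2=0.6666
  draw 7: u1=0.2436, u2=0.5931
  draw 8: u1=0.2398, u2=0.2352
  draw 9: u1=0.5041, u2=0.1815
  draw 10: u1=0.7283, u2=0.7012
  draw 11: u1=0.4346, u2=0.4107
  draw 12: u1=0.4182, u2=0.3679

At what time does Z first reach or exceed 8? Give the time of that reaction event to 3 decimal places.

t=0.000: Z=7 E=3 Y=6 S=6 G=4
Draw 1: a1=7.536, a2=1.200, a3=13.356, a0=22.092; τ=−ln(0.5051)/22.092=0.031 → t=0.031; u2·a0=0.9697·22.092=21.423; a1+a2=8.736 < 21.423 ≤ a1+…+a3=22.092 → R3 fires; Z=8 E=4 Y=6 S=6 G=3
Draw 2: a1=5.652, a2=1.200, a3=11.448, a0=18.300; τ=−ln(0.5667)/18.300=0.031 → t=0.062; u2·a0=0.1546·18.300=2.829 ≤ a1=5.652 → R1 fires; Z=8 E=6 Y=5 S=8 G=2
Draw 3: a1=3.140, a2=1.600, a3=7.632, a0=12.372; τ=−ln(0.7058)/12.372=0.028 → t=0.090; u2·a0=0.3588·12.372=4.439; a1=3.140 < 4.439 ≤ a1+a2=4.740 → R2 fires; Z=8 E=6 Y=6 S=7 G=3
Draw 4: a1=5.652, a2=1.400, a3=11.448, a0=18.500; τ=−ln(0.2411)/18.500=0.077 → t=0.167; u2·a0=0.9789·18.500=18.110; a1+a2=7.052 < 18.110 ≤ a1+…+a3=18.500 → R3 fires; Z=9 E=7 Y=6 S=7 G=2
Draw 5: a1=3.768, a2=1.400, a3=8.586, a0=13.754; τ=−ln(0.1093)/13.754=0.161 → t=0.328; u2·a0=0.7675·13.754=10.556; a1+a2=5.168 < 10.556 ≤ a1+…+a3=13.754 → R3 fires; Z=10 E=8 Y=6 S=7 G=1
Draw 6: a1=1.884, a2=1.400, a3=4.770, a0=8.054; τ=−ln(0.3595)/8.054=0.127 → t=0.455; u2·a0=0.6666·8.054=5.369; a1+a2=3.284 < 5.369 ≤ a1+…+a3=8.054 → R3 fires; Z=11 E=9 Y=6 S=7 G=0
Draw 7: a1=0.000, a2=1.400, a3=0.000, a0=1.400; τ=−ln(0.2436)/1.400=1.009 → t=1.464; u2·a0=0.5931·1.400=0.830; a1=0.000 < 0.830 ≤ a1+a2=1.400 → R2 fires; Z=11 E=9 Y=7 S=6 G=1
Draw 8: a1=2.198, a2=1.200, a3=5.247, a0=8.645; τ=−ln(0.2398)/8.645=0.165 → t=1.629; u2·a0=0.2352·8.645=2.033 ≤ a1=2.198 → R1 fires; Z=11 E=11 Y=6 S=8 G=0
Draw 9: a1=0.000, a2=1.600, a3=0.000, a0=1.600; τ=−ln(0.5041)/1.600=0.428 → t=2.057; u2·a0=0.1815·1.600=0.290; a1=0.000 < 0.290 ≤ a1+a2=1.600 → R2 fires; Z=11 E=11 Y=7 S=7 G=1
Draw 10: a1=2.198, a2=1.400, a3=5.247, a0=8.845; τ=−ln(0.7283)/8.845=0.036 → t=2.093; u2·a0=0.7012·8.845=6.202; a1+a2=3.598 < 6.202 ≤ a1+…+a3=8.845 → R3 fires; Z=12 E=12 Y=7 S=7 G=0
Draw 11: a1=0.000, a2=1.400, a3=0.000, a0=1.400; τ=−ln(0.4346)/1.400=0.595 → t=2.688; u2·a0=0.4107·1.400=0.575; a1=0.000 < 0.575 ≤ a1+a2=1.400 → R2 fires; Z=12 E=12 Y=8 S=6 G=1
Draw 12: a1=2.512, a2=1.200, a3=5.724, a0=9.436; τ=−ln(0.4182)/9.436=0.092 → t=2.780 > T=2.7: stop.
Z first becomes ≥ 8 when it reaches 8 at the event at t=0.031.

Threshold first reached at t = 0.031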